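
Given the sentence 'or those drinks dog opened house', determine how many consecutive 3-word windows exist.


Word trigrams from [6] words:
  Trigram 1: (or those drinks)
  Trigram 2: (those drinks dog)
  Trigram 3: (drinks dog opened)
  Trigram 4: (dog opened house)
Total word trigrams: 6 - 2 = 4

4


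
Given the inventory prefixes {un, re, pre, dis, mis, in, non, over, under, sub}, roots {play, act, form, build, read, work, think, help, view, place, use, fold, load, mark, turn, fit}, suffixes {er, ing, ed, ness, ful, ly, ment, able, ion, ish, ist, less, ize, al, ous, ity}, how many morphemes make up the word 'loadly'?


Segmenting 'loadly' against the inventory:
  'load' -> root (morpheme 1)
  'ly' -> suffix (morpheme 2)
Total morphemes: 2

2


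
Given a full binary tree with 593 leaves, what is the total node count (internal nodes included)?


Leaf nodes (terminals): 593
Internal nodes = n - 1 = 593 - 1 = 592
Total = leaves + internal = 593 + 592 = 1185

1185


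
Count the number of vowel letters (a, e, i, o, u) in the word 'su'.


Scanning each character of 'su':
  Position 1: 's' -> consonant (running count: 0)
  Position 2: 'u' -> vowel (running count: 1)
Total vowels: 1

1


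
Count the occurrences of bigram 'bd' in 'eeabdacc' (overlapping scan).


Scanning 'eeabdacc' for bigram 'bd':
  Position 0: 'ee' -> no
  Position 1: 'ea' -> no
  Position 2: 'ab' -> no
  Position 3: 'bd' -> MATCH
  Position 4: 'da' -> no
  Position 5: 'ac' -> no
  Position 6: 'cc' -> no
Total matches: 1

1


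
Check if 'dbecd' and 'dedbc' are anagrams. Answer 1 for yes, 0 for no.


Sort characters of 'dbecd': 'bcdde'
Sort characters of 'dedbc': 'bcdde'
Sorted forms match -> they ARE anagrams
Result: 1

1


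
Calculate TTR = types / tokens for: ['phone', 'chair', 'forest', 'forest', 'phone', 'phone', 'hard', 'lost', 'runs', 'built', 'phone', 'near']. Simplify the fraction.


Tokens: 12
Unique types: ('built', 'chair', 'forest', 'hard', 'lost', 'near', 'phone', 'runs') = 8
TTR = 8/12
Simplify: divide both by 4 -> 2/3
TTR = 2/3

2/3


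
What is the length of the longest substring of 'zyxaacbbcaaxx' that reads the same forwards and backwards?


Scanning 'zyxaacbbcaaxx' for palindromic substrings.
Substring at positions 2-11: 'xaacbbcaax'.
Check: reverse('xaacbbcaax') = 'xaacbbcaax' -> palindrome confirmed.
Neighbouring characters ('y' / 'x') break symmetry, so it cannot extend further.
No longer palindromic substring exists; longest length = 10

10


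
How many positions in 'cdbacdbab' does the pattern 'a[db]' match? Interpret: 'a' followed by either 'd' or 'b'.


Pattern: a[db] means 'a' followed by either 'd' or 'b'.
Scanning 'cdbacdbab' position-by-position:
  Pos 0: window 'cd' -> no
  Pos 1: window 'db' -> no
  Pos 2: window 'ba' -> no
  Pos 3: window 'ac' -> no
  Pos 4: window 'cd' -> no
  Pos 5: window 'db' -> no
  Pos 6: window 'ba' -> no
  Pos 7: window 'ab' -> MATCH
  Pos 8: window 'b' -> no
Total matches: 1

1


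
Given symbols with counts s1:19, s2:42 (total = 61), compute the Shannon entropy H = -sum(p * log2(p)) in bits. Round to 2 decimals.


Computing entropy H = -sum(p_i * log2(p_i)):
  s1: p = 19/61 = 0.3115, -p*log2(p) = 0.5242
  s2: p = 42/61 = 0.6885, -p*log2(p) = 0.3707
H = sum of terms = 0.8949
Rounded to 2 decimals: 0.89

0.89


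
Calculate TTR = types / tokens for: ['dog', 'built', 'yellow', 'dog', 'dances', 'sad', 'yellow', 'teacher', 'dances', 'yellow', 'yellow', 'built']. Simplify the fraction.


Tokens: 12
Unique types: ('built', 'dances', 'dog', 'sad', 'teacher', 'yellow') = 6
TTR = 6/12
Simplify: divide both by 6 -> 1/2
TTR = 1/2

1/2


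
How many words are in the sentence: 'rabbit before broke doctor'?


Counting words by splitting on spaces:
  Word 1: 'rabbit'
  Word 2: 'before'
  Word 3: 'broke'
  Word 4: 'doctor'
Total words: 4

4


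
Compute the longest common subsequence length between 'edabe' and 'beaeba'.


DP table for LCS of 'edabe' and 'beaeba':
       b  e  a  e  b  a
    0  0  0  0  0  0  0
  e 0  0  1  1  1  1  1
  d 0  0  1  1  1  1  1
  a 0  0  1  2  2  2  2
  b 0  1  1  2  2  3  3
  e 0  1  2  2  3  3  3
LCS: 'eab'
LCS length = 3

3


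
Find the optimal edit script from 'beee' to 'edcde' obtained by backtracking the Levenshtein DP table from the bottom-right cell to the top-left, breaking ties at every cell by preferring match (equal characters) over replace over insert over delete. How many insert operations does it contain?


Edit distance = 4. Backtracking from cell (4, 5) with preference match > replace > insert > delete,
then listing the resulting alignment 'beee' -> 'edcde' left to right:
  Step 1: insert 'e' [insertion #1]
  Step 2: replace b->d
  Step 3: replace e->c
  Step 4: replace e->d
  Step 5: keep 'e'
Total insertions: 1

1


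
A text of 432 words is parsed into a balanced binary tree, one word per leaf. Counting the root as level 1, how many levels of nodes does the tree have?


In a balanced binary tree with n leaves the deepest leaf is ceil(log2(n)) edges below the root,
so counting node levels inclusive of root and leaves gives ceil(log2(n)) + 1 levels.
log2(432) = 8.7549
ceil(8.7549) = 9
levels = 9 + 1 = 10

10


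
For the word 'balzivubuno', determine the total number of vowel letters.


Scanning each character of 'balzivubuno':
  Position 1: 'b' -> consonant (running count: 0)
  Position 2: 'a' -> vowel (running count: 1)
  Position 3: 'l' -> consonant (running count: 1)
  Position 4: 'z' -> consonant (running count: 1)
  Position 5: 'i' -> vowel (running count: 2)
  Position 6: 'v' -> consonant (running count: 2)
  Position 7: 'u' -> vowel (running count: 3)
  Position 8: 'b' -> consonant (running count: 3)
  Position 9: 'u' -> vowel (running count: 4)
  Position 10: 'n' -> consonant (running count: 4)
  Position 11: 'o' -> vowel (running count: 5)
Total vowels: 5

5


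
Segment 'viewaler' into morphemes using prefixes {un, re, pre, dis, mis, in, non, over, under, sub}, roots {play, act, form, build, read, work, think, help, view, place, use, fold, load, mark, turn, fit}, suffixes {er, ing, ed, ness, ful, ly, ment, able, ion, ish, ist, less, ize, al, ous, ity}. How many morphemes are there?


Segmenting 'viewaler' against the inventory:
  'view' -> root (morpheme 1)
  'al' -> suffix (morpheme 2)
  'er' -> suffix (morpheme 3)
Total morphemes: 3

3


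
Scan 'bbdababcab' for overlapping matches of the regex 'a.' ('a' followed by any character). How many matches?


Pattern: a. means 'a' followed by any character.
Scanning 'bbdababcab' position-by-position:
  Pos 0: window 'bb' -> no
  Pos 1: window 'bd' -> no
  Pos 2: window 'da' -> no
  Pos 3: window 'ab' -> MATCH
  Pos 4: window 'ba' -> no
  Pos 5: window 'ab' -> MATCH
  Pos 6: window 'bc' -> no
  Pos 7: window 'ca' -> no
  Pos 8: window 'ab' -> MATCH
  Pos 9: window 'b' -> no
Total matches: 3

3


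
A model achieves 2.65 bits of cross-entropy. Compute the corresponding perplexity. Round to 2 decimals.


Perplexity formula: PP = 2^H
H = 2.65
PP = 2^2.65
Decompose: 2^2.65 = 2^2 * 2^0.65
2^2 = 4, 2^0.65 ~ 1.5691682
PP ~ 4 * 1.5691682 = 6.2766728
Rounded to 2 decimals: 6.28

6.28


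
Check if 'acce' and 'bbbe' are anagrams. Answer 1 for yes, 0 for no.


Sort characters of 'acce': 'acce'
Sort characters of 'bbbe': 'bbbe'
Sorted forms differ -> they are NOT anagrams
Result: 0

0


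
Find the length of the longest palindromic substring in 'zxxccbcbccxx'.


Scanning 'zxxccbcbccxx' for palindromic substrings.
Substring at positions 1-11: 'xxccbcbccxx'.
Check: reverse('xxccbcbccxx') = 'xxccbcbccxx' -> palindrome confirmed.
Neighbouring characters ('z' / '-') break symmetry, so it cannot extend further.
No longer palindromic substring exists; longest length = 11

11


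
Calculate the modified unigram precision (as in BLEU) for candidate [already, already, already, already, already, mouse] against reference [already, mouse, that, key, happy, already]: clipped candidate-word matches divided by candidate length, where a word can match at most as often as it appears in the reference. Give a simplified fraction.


Reference word counts: {'already': 2, 'happy': 1, 'key': 1, 'mouse': 1, 'that': 1}
Checking each candidate word (with clipping):
  'already' -> in reference (ref count 2, used 1/2) -> match (matches: 1)
  'already' -> in reference (ref count 2, used 2/2) -> match (matches: 2)
  'already' -> ref count 2 already used up (2/2) -> clipped, no match (matches: 2)
  'already' -> ref count 2 already used up (2/2) -> clipped, no match (matches: 2)
  'already' -> ref count 2 already used up (2/2) -> clipped, no match (matches: 2)
  'mouse' -> in reference (ref count 1, used 1/1) -> match (matches: 3)
Clipped matches: 3, Candidate length: 6
Precision = 3/6 = 1/2

1/2


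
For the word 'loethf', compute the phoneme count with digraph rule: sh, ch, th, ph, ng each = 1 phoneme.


Parsing 'loethf' greedily, digraphs first:
  'l' -> consonant phoneme (phonemes so far: 1)
  'o' -> vowel phoneme (phonemes so far: 2)
  'e' -> vowel phoneme (phonemes so far: 3)
  'th' -> digraph (1 consonant phoneme) (phonemes so far: 4)
  'f' -> consonant phoneme (phonemes so far: 5)
Total phonemes: 5

5


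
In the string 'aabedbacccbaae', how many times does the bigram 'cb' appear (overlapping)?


Scanning 'aabedbacccbaae' for bigram 'cb':
  Position 0: 'aa' -> no
  Position 1: 'ab' -> no
  Position 2: 'be' -> no
  Position 3: 'ed' -> no
  Position 4: 'db' -> no
  Position 5: 'ba' -> no
  Position 6: 'ac' -> no
  Position 7: 'cc' -> no
  Position 8: 'cc' -> no
  Position 9: 'cb' -> MATCH
  Position 10: 'ba' -> no
  Position 11: 'aa' -> no
  Position 12: 'ae' -> no
Total matches: 1

1


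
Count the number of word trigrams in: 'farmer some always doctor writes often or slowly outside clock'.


Word trigrams from [10] words:
  Trigram 1: (farmer some always)
  Trigram 2: (some always doctor)
  Trigram 3: (always doctor writes)
  Trigram 4: (doctor writes often)
  Trigram 5: (writes often or)
  Trigram 6: (often or slowly)
  Trigram 7: (or slowly outside)
  Trigram 8: (slowly outside clock)
Total word trigrams: 10 - 2 = 8

8


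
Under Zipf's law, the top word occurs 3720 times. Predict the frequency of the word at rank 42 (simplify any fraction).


Zipf's law: freq(rank) = f1 / rank
f1 = 3720, rank = 42
freq = 3720 / 42
GCD(3720, 42) = 6
Simplified: 620/7

620/7


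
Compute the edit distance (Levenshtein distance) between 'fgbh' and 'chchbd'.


Building DP table for s1='fgbh' (len 4) and s2='chchbd' (len 6):
       c  h  c  h  b  d
    0  1  2  3  4  5  6
  f 1  1  2  3  4  5  6
  g 2  2  2  3  4  5  6
  b 3  3  3  3  4  4  5
  h 4  4  3  4  3  4  5
Edit distance = dp[4][6] = 5

5


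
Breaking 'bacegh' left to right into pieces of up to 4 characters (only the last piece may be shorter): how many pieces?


'bacegh' has 6 characters.
Chunking with max size 4:
  Chunk 1: 'bace' (positions 0-3)
  Chunk 2: 'gh' (positions 4-5)
Total chunks: ceil(6 / 4) = 2

2


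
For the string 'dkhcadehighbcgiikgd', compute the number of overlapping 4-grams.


String 'dkhcadehighbcgiikgd' has length L = 19.
Number of overlapping n-grams = L - n + 1
Substituting: 19 - 4 + 1 = 16

16


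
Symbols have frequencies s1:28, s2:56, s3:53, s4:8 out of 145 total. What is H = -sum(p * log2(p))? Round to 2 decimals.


Computing entropy H = -sum(p_i * log2(p_i)):
  s1: p = 28/145 = 0.1931, -p*log2(p) = 0.4581
  s2: p = 56/145 = 0.3862, -p*log2(p) = 0.5301
  s3: p = 53/145 = 0.3655, -p*log2(p) = 0.5307
  s4: p = 8/145 = 0.0552, -p*log2(p) = 0.2306
H = sum of terms = 1.7495
Rounded to 2 decimals: 1.75

1.75


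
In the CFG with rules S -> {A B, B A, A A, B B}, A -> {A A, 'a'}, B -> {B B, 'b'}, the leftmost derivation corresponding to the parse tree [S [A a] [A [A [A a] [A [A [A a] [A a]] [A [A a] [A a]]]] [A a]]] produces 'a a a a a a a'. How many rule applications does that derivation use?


Every bracketed nonterminal node [X ...] in the tree is produced by exactly one rule application.
Reading the tree off as a leftmost derivation:
  Step 1: S  =>  A A   (applied S -> A A)
  Step 2: A A  =>  a A   (applied A -> a)
  Step 3: a A  =>  a A A   (applied A -> A A)
  Step 4: a A A  =>  a A A A   (applied A -> A A)
  Step 5: a A A A  =>  a a A A   (applied A -> a)
  Step 6: a a A A  =>  a a A A A   (applied A -> A A)
  Step 7: a a A A A  =>  a a A A A A   (applied A -> A A)
  Step 8: a a A A A A  =>  a a a A A A   (applied A -> a)
  Step 9: a a a A A A  =>  a a a a A A   (applied A -> a)
  Step 10: a a a a A A  =>  a a a a A A A   (applied A -> A A)
  Step 11: a a a a A A A  =>  a a a a a A A   (applied A -> a)
  Step 12: a a a a a A A  =>  a a a a a a A   (applied A -> a)
  Step 13: a a a a a a A  =>  a a a a a a a   (applied A -> a)
Final yield: a a a a a a a
Total rewrite steps: 13

13


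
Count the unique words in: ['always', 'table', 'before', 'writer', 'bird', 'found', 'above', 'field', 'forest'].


Listing all tokens and tracking unique types:
  Token 1: 'always' -> NEW (unique so far: 1)
  Token 2: 'table' -> NEW (unique so far: 2)
  Token 3: 'before' -> NEW (unique so far: 3)
  Token 4: 'writer' -> NEW (unique so far: 4)
  Token 5: 'bird' -> NEW (unique so far: 5)
  Token 6: 'found' -> NEW (unique so far: 6)
  Token 7: 'above' -> NEW (unique so far: 7)
  Token 8: 'field' -> NEW (unique so far: 8)
  Token 9: 'forest' -> NEW (unique so far: 9)
Unique types: ('above', 'always', 'before', 'bird', 'field', 'forest', 'found', 'table', 'writer')
Vocabulary size: 9

9


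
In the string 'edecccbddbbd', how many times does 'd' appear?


Scanning 'edecccbddbbd' for 'd':
  Position 1: 'd' -> MATCH (count: 1)
  Position 7: 'd' -> MATCH (count: 2)
  Position 8: 'd' -> MATCH (count: 3)
  Position 11: 'd' -> MATCH (count: 4)
Total occurrences of 'd': 4

4


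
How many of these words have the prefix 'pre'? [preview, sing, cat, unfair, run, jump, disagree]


Checking each word for prefix 'pre':
  'preview' -> YES, starts with 'pre' (count: 1)
  'sing' -> no (count: 1)
  'cat' -> no (count: 1)
  'unfair' -> no (count: 1)
  'run' -> no (count: 1)
  'jump' -> no (count: 1)
  'disagree' -> no (count: 1)
Total with prefix 'pre': 1

1


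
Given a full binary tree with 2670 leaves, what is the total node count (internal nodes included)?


Leaf nodes (terminals): 2670
Internal nodes = n - 1 = 2670 - 1 = 2669
Total = leaves + internal = 2670 + 2669 = 5339

5339


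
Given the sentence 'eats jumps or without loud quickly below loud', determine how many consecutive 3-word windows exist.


Word trigrams from [8] words:
  Trigram 1: (eats jumps or)
  Trigram 2: (jumps or without)
  Trigram 3: (or without loud)
  Trigram 4: (without loud quickly)
  Trigram 5: (loud quickly below)
  Trigram 6: (quickly below loud)
Total word trigrams: 8 - 2 = 6

6


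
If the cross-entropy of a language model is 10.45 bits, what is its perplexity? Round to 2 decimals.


Perplexity formula: PP = 2^H
H = 10.45
PP = 2^10.45
Decompose: 2^10.45 = 2^10 * 2^0.45
2^10 = 1024, 2^0.45 ~ 1.3660403
PP ~ 1024 * 1.3660403 = 1398.8252672
Rounded to 2 decimals: 1398.83

1398.83


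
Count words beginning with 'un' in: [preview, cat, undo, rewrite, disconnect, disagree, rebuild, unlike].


Checking each word for prefix 'un':
  'preview' -> no (count: 0)
  'cat' -> no (count: 0)
  'undo' -> YES, starts with 'un' (count: 1)
  'rewrite' -> no (count: 1)
  'disconnect' -> no (count: 1)
  'disagree' -> no (count: 1)
  'rebuild' -> no (count: 1)
  'unlike' -> YES, starts with 'un' (count: 2)
Total with prefix 'un': 2

2


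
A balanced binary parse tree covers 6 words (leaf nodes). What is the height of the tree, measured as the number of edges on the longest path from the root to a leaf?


In a balanced binary tree with n leaves the deepest leaf is ceil(log2(n)) edges below the root.
log2(6) = 2.5850
ceil(2.5850) = 3
height (edges) = 3

3


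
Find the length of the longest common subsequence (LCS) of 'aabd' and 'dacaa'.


DP table for LCS of 'aabd' and 'dacaa':
       d  a  c  a  a
    0  0  0  0  0  0
  a 0  0  1  1  1  1
  a 0  0  1  1  2  2
  b 0  0  1  1  2  2
  d 0  1  1  1  2  2
LCS: 'aa'
LCS length = 2

2


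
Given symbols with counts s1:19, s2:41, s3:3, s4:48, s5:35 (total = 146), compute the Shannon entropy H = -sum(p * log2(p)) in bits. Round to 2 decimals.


Computing entropy H = -sum(p_i * log2(p_i)):
  s1: p = 19/146 = 0.1301, -p*log2(p) = 0.3828
  s2: p = 41/146 = 0.2808, -p*log2(p) = 0.5145
  s3: p = 3/146 = 0.0205, -p*log2(p) = 0.1152
  s4: p = 48/146 = 0.3288, -p*log2(p) = 0.5276
  s5: p = 35/146 = 0.2397, -p*log2(p) = 0.4940
H = sum of terms = 2.0341
Rounded to 2 decimals: 2.03

2.03


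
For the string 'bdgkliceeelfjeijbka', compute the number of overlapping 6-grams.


String 'bdgkliceeelfjeijbka' has length L = 19.
Number of overlapping n-grams = L - n + 1
Substituting: 19 - 6 + 1 = 14

14


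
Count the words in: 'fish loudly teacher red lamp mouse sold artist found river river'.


Counting words by splitting on spaces:
  Word 1: 'fish'
  Word 2: 'loudly'
  Word 3: 'teacher'
  Word 4: 'red'
  Word 5: 'lamp'
  Word 6: 'mouse'
  Word 7: 'sold'
  Word 8: 'artist'
  Word 9: 'found'
  Word 10: 'river'
  Word 11: 'river'
Total words: 11

11


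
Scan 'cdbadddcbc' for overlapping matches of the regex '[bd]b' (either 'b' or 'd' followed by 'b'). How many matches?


Pattern: [bd]b means either 'b' or 'd' followed by 'b'.
Scanning 'cdbadddcbc' position-by-position:
  Pos 0: window 'cd' -> no
  Pos 1: window 'db' -> MATCH
  Pos 2: window 'ba' -> no
  Pos 3: window 'ad' -> no
  Pos 4: window 'dd' -> no
  Pos 5: window 'dd' -> no
  Pos 6: window 'dc' -> no
  Pos 7: window 'cb' -> no
  Pos 8: window 'bc' -> no
  Pos 9: window 'c' -> no
Total matches: 1

1


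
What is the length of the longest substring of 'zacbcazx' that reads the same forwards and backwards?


Scanning 'zacbcazx' for palindromic substrings.
Substring at positions 0-6: 'zacbcaz'.
Check: reverse('zacbcaz') = 'zacbcaz' -> palindrome confirmed.
Neighbouring characters ('-' / 'x') break symmetry, so it cannot extend further.
No longer palindromic substring exists; longest length = 7

7


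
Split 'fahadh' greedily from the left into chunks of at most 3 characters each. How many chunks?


'fahadh' has 6 characters.
Chunking with max size 3:
  Chunk 1: 'fah' (positions 0-2)
  Chunk 2: 'adh' (positions 3-5)
Total chunks: ceil(6 / 3) = 2

2


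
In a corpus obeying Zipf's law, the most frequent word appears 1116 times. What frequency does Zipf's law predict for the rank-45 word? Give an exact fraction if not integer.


Zipf's law: freq(rank) = f1 / rank
f1 = 1116, rank = 45
freq = 1116 / 45
GCD(1116, 45) = 9
Simplified: 124/5

124/5


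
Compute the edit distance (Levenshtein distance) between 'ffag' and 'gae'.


Building DP table for s1='ffag' (len 4) and s2='gae' (len 3):
       g  a  e
    0  1  2  3
  f 1  1  2  3
  f 2  2  2  3
  a 3  3  2  3
  g 4  3  3  3
Edit distance = dp[4][3] = 3

3


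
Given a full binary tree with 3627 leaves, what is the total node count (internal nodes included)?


Leaf nodes (terminals): 3627
Internal nodes = n - 1 = 3627 - 1 = 3626
Total = leaves + internal = 3627 + 3626 = 7253

7253


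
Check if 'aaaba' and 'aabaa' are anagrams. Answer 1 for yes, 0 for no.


Sort characters of 'aaaba': 'aaaab'
Sort characters of 'aabaa': 'aaaab'
Sorted forms match -> they ARE anagrams
Result: 1

1


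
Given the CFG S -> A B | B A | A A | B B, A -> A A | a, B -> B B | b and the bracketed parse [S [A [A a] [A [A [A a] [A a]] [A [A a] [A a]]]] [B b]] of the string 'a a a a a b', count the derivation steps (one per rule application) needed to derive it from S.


Every bracketed nonterminal node [X ...] in the tree is produced by exactly one rule application.
Reading the tree off as a leftmost derivation:
  Step 1: S  =>  A B   (applied S -> A B)
  Step 2: A B  =>  A A B   (applied A -> A A)
  Step 3: A A B  =>  a A B   (applied A -> a)
  Step 4: a A B  =>  a A A B   (applied A -> A A)
  Step 5: a A A B  =>  a A A A B   (applied A -> A A)
  Step 6: a A A A B  =>  a a A A B   (applied A -> a)
  Step 7: a a A A B  =>  a a a A B   (applied A -> a)
  Step 8: a a a A B  =>  a a a A A B   (applied A -> A A)
  Step 9: a a a A A B  =>  a a a a A B   (applied A -> a)
  Step 10: a a a a A B  =>  a a a a a B   (applied A -> a)
  Step 11: a a a a a B  =>  a a a a a b   (applied B -> b)
Final yield: a a a a a b
Total rewrite steps: 11

11


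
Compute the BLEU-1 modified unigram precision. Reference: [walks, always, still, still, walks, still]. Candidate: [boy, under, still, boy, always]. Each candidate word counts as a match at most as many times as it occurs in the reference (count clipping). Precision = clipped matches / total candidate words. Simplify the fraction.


Reference word counts: {'always': 1, 'still': 3, 'walks': 2}
Checking each candidate word (with clipping):
  'boy' -> not in reference -> no match (matches: 0)
  'under' -> not in reference -> no match (matches: 0)
  'still' -> in reference (ref count 3, used 1/3) -> match (matches: 1)
  'boy' -> not in reference -> no match (matches: 1)
  'always' -> in reference (ref count 1, used 1/1) -> match (matches: 2)
Clipped matches: 2, Candidate length: 5
Precision = 2/5

2/5


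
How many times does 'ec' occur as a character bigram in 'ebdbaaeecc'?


Scanning 'ebdbaaeecc' for bigram 'ec':
  Position 0: 'eb' -> no
  Position 1: 'bd' -> no
  Position 2: 'db' -> no
  Position 3: 'ba' -> no
  Position 4: 'aa' -> no
  Position 5: 'ae' -> no
  Position 6: 'ee' -> no
  Position 7: 'ec' -> MATCH
  Position 8: 'cc' -> no
Total matches: 1

1


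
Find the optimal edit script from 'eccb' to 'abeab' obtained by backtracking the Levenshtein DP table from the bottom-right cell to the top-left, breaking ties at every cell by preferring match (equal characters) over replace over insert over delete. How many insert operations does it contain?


Edit distance = 4. Backtracking from cell (4, 5) with preference match > replace > insert > delete,
then listing the resulting alignment 'eccb' -> 'abeab' left to right:
  Step 1: insert 'a' [insertion #1]
  Step 2: replace e->b
  Step 3: replace c->e
  Step 4: replace c->a
  Step 5: keep 'b'
Total insertions: 1

1


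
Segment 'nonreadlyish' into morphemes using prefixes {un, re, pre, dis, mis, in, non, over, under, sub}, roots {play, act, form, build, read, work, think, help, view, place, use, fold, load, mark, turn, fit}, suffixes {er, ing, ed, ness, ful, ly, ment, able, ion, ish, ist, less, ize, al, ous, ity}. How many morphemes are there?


Segmenting 'nonreadlyish' against the inventory:
  'non' -> prefix (morpheme 1)
  'read' -> root (morpheme 2)
  'ly' -> suffix (morpheme 3)
  'ish' -> suffix (morpheme 4)
Total morphemes: 4

4


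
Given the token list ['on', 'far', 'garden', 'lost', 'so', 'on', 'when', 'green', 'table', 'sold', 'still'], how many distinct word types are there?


Listing all tokens and tracking unique types:
  Token 1: 'on' -> NEW (unique so far: 1)
  Token 2: 'far' -> NEW (unique so far: 2)
  Token 3: 'garden' -> NEW (unique so far: 3)
  Token 4: 'lost' -> NEW (unique so far: 4)
  Token 5: 'so' -> NEW (unique so far: 5)
  Token 6: 'on' -> duplicate (unique so far: 5)
  Token 7: 'when' -> NEW (unique so far: 6)
  Token 8: 'green' -> NEW (unique so far: 7)
  Token 9: 'table' -> NEW (unique so far: 8)
  Token 10: 'sold' -> NEW (unique so far: 9)
  Token 11: 'still' -> NEW (unique so far: 10)
Unique types: ('far', 'garden', 'green', 'lost', 'on', 'so', 'sold', 'still', 'table', 'when')
Vocabulary size: 10

10


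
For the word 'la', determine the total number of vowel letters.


Scanning each character of 'la':
  Position 1: 'l' -> consonant (running count: 0)
  Position 2: 'a' -> vowel (running count: 1)
Total vowels: 1

1


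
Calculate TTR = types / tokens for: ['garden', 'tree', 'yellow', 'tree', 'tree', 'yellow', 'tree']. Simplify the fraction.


Tokens: 7
Unique types: ('garden', 'tree', 'yellow') = 3
TTR = 3/7
Already in lowest terms.

3/7


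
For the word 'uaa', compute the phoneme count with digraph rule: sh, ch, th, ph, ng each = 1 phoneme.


Parsing 'uaa' greedily, digraphs first:
  'u' -> vowel phoneme (phonemes so far: 1)
  'a' -> vowel phoneme (phonemes so far: 2)
  'a' -> vowel phoneme (phonemes so far: 3)
Total phonemes: 3

3


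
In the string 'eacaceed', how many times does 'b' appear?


Scanning 'eacaceed' for 'b':
  No matches found.
Total occurrences of 'b': 0

0


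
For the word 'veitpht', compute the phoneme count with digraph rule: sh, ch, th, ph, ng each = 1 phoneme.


Parsing 'veitpht' greedily, digraphs first:
  'v' -> consonant phoneme (phonemes so far: 1)
  'e' -> vowel phoneme (phonemes so far: 2)
  'i' -> vowel phoneme (phonemes so far: 3)
  't' -> consonant phoneme (phonemes so far: 4)
  'ph' -> digraph (1 consonant phoneme) (phonemes so far: 5)
  't' -> consonant phoneme (phonemes so far: 6)
Total phonemes: 6

6


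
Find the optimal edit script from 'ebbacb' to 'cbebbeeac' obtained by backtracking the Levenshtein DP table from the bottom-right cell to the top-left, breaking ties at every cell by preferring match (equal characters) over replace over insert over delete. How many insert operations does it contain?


Edit distance = 5. Backtracking from cell (6, 9) with preference match > replace > insert > delete,
then listing the resulting alignment 'ebbacb' -> 'cbebbeeac' left to right:
  Step 1: insert 'c' [insertion #1]
  Step 2: insert 'b' [insertion #2]
  Step 3: keep 'e'
  Step 4: keep 'b'
  Step 5: keep 'b'
  Step 6: insert 'e' [insertion #3]
  Step 7: insert 'e' [insertion #4]
  Step 8: keep 'a'
  Step 9: keep 'c'
  Step 10: delete 'b'
Total insertions: 4

4


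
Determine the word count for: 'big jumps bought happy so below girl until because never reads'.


Counting words by splitting on spaces:
  Word 1: 'big'
  Word 2: 'jumps'
  Word 3: 'bought'
  Word 4: 'happy'
  Word 5: 'so'
  Word 6: 'below'
  Word 7: 'girl'
  Word 8: 'until'
  Word 9: 'because'
  Word 10: 'never'
  Word 11: 'reads'
Total words: 11

11


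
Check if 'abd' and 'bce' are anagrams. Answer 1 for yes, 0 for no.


Sort characters of 'abd': 'abd'
Sort characters of 'bce': 'bce'
Sorted forms differ -> they are NOT anagrams
Result: 0

0


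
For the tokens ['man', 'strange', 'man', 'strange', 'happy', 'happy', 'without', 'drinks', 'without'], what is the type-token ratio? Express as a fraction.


Tokens: 9
Unique types: ('drinks', 'happy', 'man', 'strange', 'without') = 5
TTR = 5/9
Already in lowest terms.

5/9


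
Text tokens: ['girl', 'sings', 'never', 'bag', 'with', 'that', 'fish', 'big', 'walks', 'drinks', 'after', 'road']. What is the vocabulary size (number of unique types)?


Listing all tokens and tracking unique types:
  Token 1: 'girl' -> NEW (unique so far: 1)
  Token 2: 'sings' -> NEW (unique so far: 2)
  Token 3: 'never' -> NEW (unique so far: 3)
  Token 4: 'bag' -> NEW (unique so far: 4)
  Token 5: 'with' -> NEW (unique so far: 5)
  Token 6: 'that' -> NEW (unique so far: 6)
  Token 7: 'fish' -> NEW (unique so far: 7)
  Token 8: 'big' -> NEW (unique so far: 8)
  Token 9: 'walks' -> NEW (unique so far: 9)
  Token 10: 'drinks' -> NEW (unique so far: 10)
  Token 11: 'after' -> NEW (unique so far: 11)
  Token 12: 'road' -> NEW (unique so far: 12)
Unique types: ('after', 'bag', 'big', 'drinks', 'fish', 'girl', 'never', 'road', 'sings', 'that', 'walks', 'with')
Vocabulary size: 12

12


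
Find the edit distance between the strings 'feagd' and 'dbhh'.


Building DP table for s1='feagd' (len 5) and s2='dbhh' (len 4):
       d  b  h  h
    0  1  2  3  4
  f 1  1  2  3  4
  e 2  2  2  3  4
  a 3  3  3  3  4
  g 4  4  4  4  4
  d 5  4  5  5  5
Edit distance = dp[5][4] = 5

5


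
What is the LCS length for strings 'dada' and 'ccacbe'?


DP table for LCS of 'dada' and 'ccacbe':
       c  c  a  c  b  e
    0  0  0  0  0  0  0
  d 0  0  0  0  0  0  0
  a 0  0  0  1  1  1  1
  d 0  0  0  1  1  1  1
  a 0  0  0  1  1  1  1
LCS: 'a'
LCS length = 1

1


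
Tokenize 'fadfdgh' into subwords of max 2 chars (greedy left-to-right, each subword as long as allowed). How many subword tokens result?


'fadfdgh' has 7 characters.
Chunking with max size 2:
  Chunk 1: 'fa' (positions 0-1)
  Chunk 2: 'df' (positions 2-3)
  Chunk 3: 'dg' (positions 4-5)
  Chunk 4: 'h' (positions 6-6)
Total chunks: ceil(7 / 2) = 4

4


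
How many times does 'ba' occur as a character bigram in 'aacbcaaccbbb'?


Scanning 'aacbcaaccbbb' for bigram 'ba':
  Position 0: 'aa' -> no
  Position 1: 'ac' -> no
  Position 2: 'cb' -> no
  Position 3: 'bc' -> no
  Position 4: 'ca' -> no
  Position 5: 'aa' -> no
  Position 6: 'ac' -> no
  Position 7: 'cc' -> no
  Position 8: 'cb' -> no
  Position 9: 'bb' -> no
  Position 10: 'bb' -> no
Total matches: 0

0


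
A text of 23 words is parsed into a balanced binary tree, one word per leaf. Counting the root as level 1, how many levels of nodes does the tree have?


In a balanced binary tree with n leaves the deepest leaf is ceil(log2(n)) edges below the root,
so counting node levels inclusive of root and leaves gives ceil(log2(n)) + 1 levels.
log2(23) = 4.5236
ceil(4.5236) = 5
levels = 5 + 1 = 6

6


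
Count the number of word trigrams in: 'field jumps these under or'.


Word trigrams from [5] words:
  Trigram 1: (field jumps these)
  Trigram 2: (jumps these under)
  Trigram 3: (these under or)
Total word trigrams: 5 - 2 = 3

3


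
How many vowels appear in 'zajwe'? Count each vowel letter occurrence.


Scanning each character of 'zajwe':
  Position 1: 'z' -> consonant (running count: 0)
  Position 2: 'a' -> vowel (running count: 1)
  Position 3: 'j' -> consonant (running count: 1)
  Position 4: 'w' -> consonant (running count: 1)
  Position 5: 'e' -> vowel (running count: 2)
Total vowels: 2

2


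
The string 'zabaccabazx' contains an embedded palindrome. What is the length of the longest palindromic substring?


Scanning 'zabaccabazx' for palindromic substrings.
Substring at positions 0-9: 'zabaccabaz'.
Check: reverse('zabaccabaz') = 'zabaccabaz' -> palindrome confirmed.
Neighbouring characters ('-' / 'x') break symmetry, so it cannot extend further.
No longer palindromic substring exists; longest length = 10

10


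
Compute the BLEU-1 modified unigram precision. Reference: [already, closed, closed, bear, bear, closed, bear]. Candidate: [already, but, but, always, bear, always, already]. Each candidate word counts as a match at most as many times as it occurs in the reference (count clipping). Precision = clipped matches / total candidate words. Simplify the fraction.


Reference word counts: {'already': 1, 'bear': 3, 'closed': 3}
Checking each candidate word (with clipping):
  'already' -> in reference (ref count 1, used 1/1) -> match (matches: 1)
  'but' -> not in reference -> no match (matches: 1)
  'but' -> not in reference -> no match (matches: 1)
  'always' -> not in reference -> no match (matches: 1)
  'bear' -> in reference (ref count 3, used 1/3) -> match (matches: 2)
  'always' -> not in reference -> no match (matches: 2)
  'already' -> ref count 1 already used up (1/1) -> clipped, no match (matches: 2)
Clipped matches: 2, Candidate length: 7
Precision = 2/7

2/7


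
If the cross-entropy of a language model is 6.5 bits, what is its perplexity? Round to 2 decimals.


Perplexity formula: PP = 2^H
H = 6.5
PP = 2^6.5
Decompose: 2^6.5 = 2^6 * 2^0.5 = 2^6 * sqrt(2)
2^6 = 64, sqrt(2) ~ 1.4142136
PP ~ 64 * 1.4142136 = 90.5096704
Rounded to 2 decimals: 90.51

90.51


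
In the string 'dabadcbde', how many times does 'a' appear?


Scanning 'dabadcbde' for 'a':
  Position 1: 'a' -> MATCH (count: 1)
  Position 3: 'a' -> MATCH (count: 2)
Total occurrences of 'a': 2

2


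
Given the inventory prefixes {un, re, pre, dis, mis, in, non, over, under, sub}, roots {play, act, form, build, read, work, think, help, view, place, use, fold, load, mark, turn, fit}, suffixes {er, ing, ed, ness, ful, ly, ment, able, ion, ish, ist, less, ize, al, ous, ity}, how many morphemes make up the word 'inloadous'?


Segmenting 'inloadous' against the inventory:
  'in' -> prefix (morpheme 1)
  'load' -> root (morpheme 2)
  'ous' -> suffix (morpheme 3)
Total morphemes: 3

3


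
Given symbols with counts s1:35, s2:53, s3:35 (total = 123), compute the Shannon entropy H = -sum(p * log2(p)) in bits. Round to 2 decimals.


Computing entropy H = -sum(p_i * log2(p_i)):
  s1: p = 35/123 = 0.2846, -p*log2(p) = 0.5160
  s2: p = 53/123 = 0.4309, -p*log2(p) = 0.5234
  s3: p = 35/123 = 0.2846, -p*log2(p) = 0.5160
H = sum of terms = 1.5554
Rounded to 2 decimals: 1.56

1.56


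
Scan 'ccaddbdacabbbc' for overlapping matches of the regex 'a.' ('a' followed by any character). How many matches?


Pattern: a. means 'a' followed by any character.
Scanning 'ccaddbdacabbbc' position-by-position:
  Pos 0: window 'cc' -> no
  Pos 1: window 'ca' -> no
  Pos 2: window 'ad' -> MATCH
  Pos 3: window 'dd' -> no
  Pos 4: window 'db' -> no
  Pos 5: window 'bd' -> no
  Pos 6: window 'da' -> no
  Pos 7: window 'ac' -> MATCH
  Pos 8: window 'ca' -> no
  Pos 9: window 'ab' -> MATCH
  Pos 10: window 'bb' -> no
  Pos 11: window 'bb' -> no
  Pos 12: window 'bc' -> no
  Pos 13: window 'c' -> no
Total matches: 3

3


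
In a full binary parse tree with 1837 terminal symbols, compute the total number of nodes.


Leaf nodes (terminals): 1837
Internal nodes = n - 1 = 1837 - 1 = 1836
Total = leaves + internal = 1837 + 1836 = 3673

3673


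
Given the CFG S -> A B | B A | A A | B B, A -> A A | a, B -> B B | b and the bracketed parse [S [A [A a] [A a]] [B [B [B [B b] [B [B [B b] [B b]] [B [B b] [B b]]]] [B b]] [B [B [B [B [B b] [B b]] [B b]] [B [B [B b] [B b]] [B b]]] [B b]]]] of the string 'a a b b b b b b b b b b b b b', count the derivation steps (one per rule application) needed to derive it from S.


Every bracketed nonterminal node [X ...] in the tree is produced by exactly one rule application.
Reading the tree off as a leftmost derivation:
  Step 1: S  =>  A B   (applied S -> A B)
  Step 2: A B  =>  A A B   (applied A -> A A)
  Step 3: A A B  =>  a A B   (applied A -> a)
  Step 4: a A B  =>  a a B   (applied A -> a)
  Step 5: a a B  =>  a a B B   (applied B -> B B)
  Step 6: a a B B  =>  a a B B B   (applied B -> B B)
  Step 7: a a B B B  =>  a a B B B B   (applied B -> B B)
  Step 8: a a B B B B  =>  a a b B B B   (applied B -> b)
  Step 9: a a b B B B  =>  a a b B B B B   (applied B -> B B)
  Step 10: a a b B B B B  =>  a a b B B B B B   (applied B -> B B)
  Step 11: a a b B B B B B  =>  a a b b B B B B   (applied B -> b)
  Step 12: a a b b B B B B  =>  a a b b b B B B   (applied B -> b)
  Step 13: a a b b b B B B  =>  a a b b b B B B B   (applied B -> B B)
  Step 14: a a b b b B B B B  =>  a a b b b b B B B   (applied B -> b)
  Step 15: a a b b b b B B B  =>  a a b b b b b B B   (applied B -> b)
  Step 16: a a b b b b b B B  =>  a a b b b b b b B   (applied B -> b)
  Step 17: a a b b b b b b B  =>  a a b b b b b b B B   (applied B -> B B)
  Step 18: a a b b b b b b B B  =>  a a b b b b b b B B B   (applied B -> B B)
  Step 19: a a b b b b b b B B B  =>  a a b b b b b b B B B B   (applied B -> B B)
  Step 20: a a b b b b b b B B B B  =>  a a b b b b b b B B B B B   (applied B -> B B)
  Step 21: a a b b b b b b B B B B B  =>  a a b b b b b b b B B B B   (applied B -> b)
  Step 22: a a b b b b b b b B B B B  =>  a a b b b b b b b b B B B   (applied B -> b)
  Step 23: a a b b b b b b b b B B B  =>  a a b b b b b b b b b B B   (applied B -> b)
  Step 24: a a b b b b b b b b b B B  =>  a a b b b b b b b b b B B B   (applied B -> B B)
  Step 25: a a b b b b b b b b b B B B  =>  a a b b b b b b b b b B B B B   (applied B -> B B)
  Step 26: a a b b b b b b b b b B B B B  =>  a a b b b b b b b b b b B B B   (applied B -> b)
  Step 27: a a b b b b b b b b b b B B B  =>  a a b b b b b b b b b b b B B   (applied B -> b)
  Step 28: a a b b b b b b b b b b b B B  =>  a a b b b b b b b b b b b b B   (applied B -> b)
  Step 29: a a b b b b b b b b b b b b B  =>  a a b b b b b b b b b b b b b   (applied B -> b)
Final yield: a a b b b b b b b b b b b b b
Total rewrite steps: 29

29


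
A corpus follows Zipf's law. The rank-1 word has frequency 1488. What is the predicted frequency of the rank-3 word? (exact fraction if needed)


Zipf's law: freq(rank) = f1 / rank
f1 = 1488, rank = 3
freq = 1488 / 3
= 496

496


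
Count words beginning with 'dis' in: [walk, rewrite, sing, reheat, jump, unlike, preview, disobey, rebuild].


Checking each word for prefix 'dis':
  'walk' -> no (count: 0)
  'rewrite' -> no (count: 0)
  'sing' -> no (count: 0)
  'reheat' -> no (count: 0)
  'jump' -> no (count: 0)
  'unlike' -> no (count: 0)
  'preview' -> no (count: 0)
  'disobey' -> YES, starts with 'dis' (count: 1)
  'rebuild' -> no (count: 1)
Total with prefix 'dis': 1

1


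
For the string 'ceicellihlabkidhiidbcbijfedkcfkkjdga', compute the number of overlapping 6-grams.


String 'ceicellihlabkidhiidbcbijfedkcfkkjdga' has length L = 36.
Number of overlapping n-grams = L - n + 1
Substituting: 36 - 6 + 1 = 31

31


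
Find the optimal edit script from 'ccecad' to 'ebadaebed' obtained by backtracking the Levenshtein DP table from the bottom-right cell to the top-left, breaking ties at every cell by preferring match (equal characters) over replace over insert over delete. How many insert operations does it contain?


Edit distance = 7. Backtracking from cell (6, 9) with preference match > replace > insert > delete,
then listing the resulting alignment 'ccecad' -> 'ebadaebed' left to right:
  Step 1: insert 'e' [insertion #1]
  Step 2: insert 'b' [insertion #2]
  Step 3: insert 'a' [insertion #3]
  Step 4: replace c->d
  Step 5: replace c->a
  Step 6: keep 'e'
  Step 7: replace c->b
  Step 8: replace a->e
  Step 9: keep 'd'
Total insertions: 3

3


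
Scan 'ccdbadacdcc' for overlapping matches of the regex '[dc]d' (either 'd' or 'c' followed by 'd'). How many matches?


Pattern: [dc]d means either 'd' or 'c' followed by 'd'.
Scanning 'ccdbadacdcc' position-by-position:
  Pos 0: window 'cc' -> no
  Pos 1: window 'cd' -> MATCH
  Pos 2: window 'db' -> no
  Pos 3: window 'ba' -> no
  Pos 4: window 'ad' -> no
  Pos 5: window 'da' -> no
  Pos 6: window 'ac' -> no
  Pos 7: window 'cd' -> MATCH
  Pos 8: window 'dc' -> no
  Pos 9: window 'cc' -> no
  Pos 10: window 'c' -> no
Total matches: 2

2


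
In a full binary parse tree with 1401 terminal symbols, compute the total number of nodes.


Leaf nodes (terminals): 1401
Internal nodes = n - 1 = 1401 - 1 = 1400
Total = leaves + internal = 1401 + 1400 = 2801

2801


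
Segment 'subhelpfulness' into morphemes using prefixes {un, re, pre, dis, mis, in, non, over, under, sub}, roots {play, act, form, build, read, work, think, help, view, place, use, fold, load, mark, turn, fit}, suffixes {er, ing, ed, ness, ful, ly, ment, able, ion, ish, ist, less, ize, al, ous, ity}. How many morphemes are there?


Segmenting 'subhelpfulness' against the inventory:
  'sub' -> prefix (morpheme 1)
  'help' -> root (morpheme 2)
  'ful' -> suffix (morpheme 3)
  'ness' -> suffix (morpheme 4)
Total morphemes: 4

4


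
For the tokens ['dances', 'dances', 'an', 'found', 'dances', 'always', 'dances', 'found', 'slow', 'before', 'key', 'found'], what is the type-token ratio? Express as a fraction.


Tokens: 12
Unique types: ('always', 'an', 'before', 'dances', 'found', 'key', 'slow') = 7
TTR = 7/12
Already in lowest terms.

7/12


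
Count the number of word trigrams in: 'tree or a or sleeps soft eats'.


Word trigrams from [7] words:
  Trigram 1: (tree or a)
  Trigram 2: (or a or)
  Trigram 3: (a or sleeps)
  Trigram 4: (or sleeps soft)
  Trigram 5: (sleeps soft eats)
Total word trigrams: 7 - 2 = 5

5


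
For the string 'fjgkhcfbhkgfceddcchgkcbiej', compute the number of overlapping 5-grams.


String 'fjgkhcfbhkgfceddcchgkcbiej' has length L = 26.
Number of overlapping n-grams = L - n + 1
Substituting: 26 - 5 + 1 = 22

22
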